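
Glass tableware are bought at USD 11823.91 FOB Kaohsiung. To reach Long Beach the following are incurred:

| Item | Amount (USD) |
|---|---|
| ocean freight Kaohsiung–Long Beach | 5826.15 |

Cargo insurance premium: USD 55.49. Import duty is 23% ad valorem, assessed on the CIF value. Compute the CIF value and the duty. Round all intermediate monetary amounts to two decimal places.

CIF value: USD 17705.55; import duty: USD 4072.28

CIF = FOB price + freight + insurance
CIF = 11823.91 + 5826.15 + 55.49 = 17705.55
Import duty = 17705.55 × 23% = 4072.28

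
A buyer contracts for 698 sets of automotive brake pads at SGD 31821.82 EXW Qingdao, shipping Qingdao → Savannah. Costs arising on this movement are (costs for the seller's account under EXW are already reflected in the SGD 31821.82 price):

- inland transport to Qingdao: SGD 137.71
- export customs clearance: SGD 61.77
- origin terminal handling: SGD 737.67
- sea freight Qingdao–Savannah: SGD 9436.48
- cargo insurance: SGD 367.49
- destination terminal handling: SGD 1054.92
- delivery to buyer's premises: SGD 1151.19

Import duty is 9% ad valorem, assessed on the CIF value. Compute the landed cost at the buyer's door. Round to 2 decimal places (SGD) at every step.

Total landed cost: SGD 48599.71

EXW: the seller makes goods available at their premises; the buyer bears all onward costs.
CIF value = EXW price + inland to port + export clearance + origin terminal + freight + insurance = 31821.82 + 137.71 + 61.77 + 737.67 + 9436.48 + 367.49 = 42562.94
Import duty = 42562.94 × 9% = 3830.66
Buyer bears: inland to port 137.71 + export clearance 61.77 + origin terminal 737.67 + freight 9436.48 + insurance 367.49 + destination terminal 1054.92 + delivery 1151.19 + duty 3830.66 = 16777.89
Landed cost = invoice 31821.82 + 16777.89 = 48599.71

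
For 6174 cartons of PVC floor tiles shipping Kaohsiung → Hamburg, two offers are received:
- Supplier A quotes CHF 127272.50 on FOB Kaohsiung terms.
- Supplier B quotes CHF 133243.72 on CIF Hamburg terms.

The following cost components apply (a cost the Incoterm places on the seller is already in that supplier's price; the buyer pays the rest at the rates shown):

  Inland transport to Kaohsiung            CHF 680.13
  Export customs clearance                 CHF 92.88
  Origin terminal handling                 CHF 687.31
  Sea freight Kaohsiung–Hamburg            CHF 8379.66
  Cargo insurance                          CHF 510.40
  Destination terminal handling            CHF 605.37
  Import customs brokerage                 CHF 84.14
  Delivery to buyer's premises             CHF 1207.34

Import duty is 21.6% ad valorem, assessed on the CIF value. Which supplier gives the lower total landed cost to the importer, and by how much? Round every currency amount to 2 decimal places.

Supplier B is cheaper by CHF 3549.31

Supplier A (FOB):
CIF value = FOB price + freight + insurance = 127272.50 + 8379.66 + 510.40 = 136162.56
Import duty = 136162.56 × 21.6% = 29411.11
Buyer bears (A): 8379.66 + 510.40 + 605.37 + 84.14 + 1207.34 = 10786.91
Landed cost (A) = invoice 127272.50 + 10786.91 + duty 29411.11 = 167470.52
Supplier B (CIF):
The CIF price already equals the CIF value: 133243.72
Import duty = 133243.72 × 21.6% = 28780.64
Buyer bears (B): 605.37 + 84.14 + 1207.34 = 1896.85
Landed cost (B) = invoice 133243.72 + 1896.85 + duty 28780.64 = 163921.21
Difference = |167470.52 − 163921.21| = 3549.31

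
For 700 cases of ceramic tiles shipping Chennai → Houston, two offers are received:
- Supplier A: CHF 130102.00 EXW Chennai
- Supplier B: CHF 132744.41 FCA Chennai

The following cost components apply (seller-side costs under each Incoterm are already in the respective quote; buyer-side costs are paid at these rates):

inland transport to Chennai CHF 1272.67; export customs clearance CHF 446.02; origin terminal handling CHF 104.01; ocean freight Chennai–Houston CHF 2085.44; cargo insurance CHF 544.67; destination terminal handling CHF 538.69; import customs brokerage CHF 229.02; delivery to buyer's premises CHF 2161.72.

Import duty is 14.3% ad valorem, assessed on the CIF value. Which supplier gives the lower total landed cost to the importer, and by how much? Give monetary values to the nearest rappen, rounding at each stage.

Supplier A (EXW):
CIF value = EXW price + inland to port + export clearance + origin terminal + freight + insurance = 130102.00 + 1272.67 + 446.02 + 104.01 + 2085.44 + 544.67 = 134554.81
Import duty = 134554.81 × 14.3% = 19241.34
Buyer bears (A): 1272.67 + 446.02 + 104.01 + 2085.44 + 544.67 + 538.69 + 229.02 + 2161.72 = 7382.24
Landed cost (A) = invoice 130102.00 + 7382.24 + duty 19241.34 = 156725.58
Supplier B (FCA):
CIF value = FCA price + origin terminal + freight + insurance = 132744.41 + 104.01 + 2085.44 + 544.67 = 135478.53
Import duty = 135478.53 × 14.3% = 19373.43
Buyer bears (B): 104.01 + 2085.44 + 544.67 + 538.69 + 229.02 + 2161.72 = 5663.55
Landed cost (B) = invoice 132744.41 + 5663.55 + duty 19373.43 = 157781.39
Difference = |156725.58 − 157781.39| = 1055.81

Supplier A is cheaper by CHF 1055.81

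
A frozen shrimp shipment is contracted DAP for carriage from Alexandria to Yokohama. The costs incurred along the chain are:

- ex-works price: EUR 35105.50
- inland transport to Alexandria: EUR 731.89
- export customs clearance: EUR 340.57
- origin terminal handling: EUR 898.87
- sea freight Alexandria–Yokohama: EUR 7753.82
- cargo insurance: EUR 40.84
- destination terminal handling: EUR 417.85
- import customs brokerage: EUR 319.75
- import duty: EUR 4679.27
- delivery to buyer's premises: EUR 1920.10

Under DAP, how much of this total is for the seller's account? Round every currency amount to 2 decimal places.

Seller's account: EUR 47209.44

DAP: the seller bears all costs to the named destination except import duty and clearance.
Seller's account: goods 35105.50 + inland to port 731.89 + export clearance 340.57 + origin terminal 898.87 + freight 7753.82 + insurance 40.84 + destination terminal 417.85 + delivery 1920.10 = 47209.44
Buyer's account: brokerage 319.75 + duty 4679.27 = 4999.02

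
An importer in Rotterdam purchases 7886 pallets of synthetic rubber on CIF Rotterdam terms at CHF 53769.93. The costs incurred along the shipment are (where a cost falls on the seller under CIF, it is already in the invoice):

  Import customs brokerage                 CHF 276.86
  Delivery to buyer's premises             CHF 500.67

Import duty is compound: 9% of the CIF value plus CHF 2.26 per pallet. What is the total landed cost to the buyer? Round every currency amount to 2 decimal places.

CIF: the seller pays costs through ocean freight and marine insurance to the destination port.
The CIF price already equals the CIF value: 53769.93
Ad valorem component: 53769.93 × 9% = 4839.29
Specific component: 7886 × 2.26 = 17822.36
Import duty = 4839.29 + 17822.36 = 22661.65
Buyer bears: brokerage 276.86 + delivery 500.67 + duty 22661.65 = 23439.18
Landed cost = invoice 53769.93 + 23439.18 = 77209.11

Total landed cost: CHF 77209.11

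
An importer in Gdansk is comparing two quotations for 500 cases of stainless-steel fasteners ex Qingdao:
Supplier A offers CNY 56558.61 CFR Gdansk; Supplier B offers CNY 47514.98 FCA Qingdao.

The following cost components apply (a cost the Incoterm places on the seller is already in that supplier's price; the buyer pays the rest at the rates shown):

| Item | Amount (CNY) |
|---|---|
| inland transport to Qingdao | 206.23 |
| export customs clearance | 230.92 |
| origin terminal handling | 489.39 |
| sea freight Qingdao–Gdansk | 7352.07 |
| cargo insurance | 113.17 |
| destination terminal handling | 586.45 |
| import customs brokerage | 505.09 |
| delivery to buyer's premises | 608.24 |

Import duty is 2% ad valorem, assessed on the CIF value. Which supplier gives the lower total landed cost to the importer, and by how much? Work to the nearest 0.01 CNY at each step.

Supplier B is cheaper by CNY 1226.22

Supplier A (CFR):
CIF value = CFR price + insurance = 56558.61 + 113.17 = 56671.78
Import duty = 56671.78 × 2% = 1133.44
Buyer bears (A): 113.17 + 586.45 + 505.09 + 608.24 = 1812.95
Landed cost (A) = invoice 56558.61 + 1812.95 + duty 1133.44 = 59505.00
Supplier B (FCA):
CIF value = FCA price + origin terminal + freight + insurance = 47514.98 + 489.39 + 7352.07 + 113.17 = 55469.61
Import duty = 55469.61 × 2% = 1109.39
Buyer bears (B): 489.39 + 7352.07 + 113.17 + 586.45 + 505.09 + 608.24 = 9654.41
Landed cost (B) = invoice 47514.98 + 9654.41 + duty 1109.39 = 58278.78
Difference = |59505.00 − 58278.78| = 1226.22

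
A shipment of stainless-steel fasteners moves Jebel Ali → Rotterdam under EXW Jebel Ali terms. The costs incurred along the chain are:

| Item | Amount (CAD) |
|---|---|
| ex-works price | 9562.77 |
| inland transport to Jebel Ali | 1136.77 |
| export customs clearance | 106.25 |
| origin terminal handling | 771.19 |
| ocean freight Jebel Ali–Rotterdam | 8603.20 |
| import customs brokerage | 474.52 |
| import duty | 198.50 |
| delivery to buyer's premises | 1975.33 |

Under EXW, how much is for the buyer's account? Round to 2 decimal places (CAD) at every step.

Buyer's account: CAD 13265.76

EXW: the seller makes goods available at their premises; the buyer bears all onward costs.
Seller's account: goods 9562.77 = 9562.77
Buyer's account: inland to port 1136.77 + export clearance 106.25 + origin terminal 771.19 + freight 8603.20 + brokerage 474.52 + duty 198.50 + delivery 1975.33 = 13265.76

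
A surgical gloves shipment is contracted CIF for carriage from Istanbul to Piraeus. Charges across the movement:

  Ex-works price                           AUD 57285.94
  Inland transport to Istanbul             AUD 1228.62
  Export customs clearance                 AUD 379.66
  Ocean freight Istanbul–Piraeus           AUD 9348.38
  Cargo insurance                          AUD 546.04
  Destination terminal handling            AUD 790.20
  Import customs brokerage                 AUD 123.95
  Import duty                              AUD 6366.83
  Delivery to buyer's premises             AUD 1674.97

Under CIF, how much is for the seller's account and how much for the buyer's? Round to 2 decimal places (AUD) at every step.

Seller: AUD 68788.64; buyer: AUD 8955.95

CIF: the seller pays costs through ocean freight and marine insurance to the destination port.
Seller's account: goods 57285.94 + inland to port 1228.62 + export clearance 379.66 + freight 9348.38 + insurance 546.04 = 68788.64
Buyer's account: destination terminal 790.20 + brokerage 123.95 + duty 6366.83 + delivery 1674.97 = 8955.95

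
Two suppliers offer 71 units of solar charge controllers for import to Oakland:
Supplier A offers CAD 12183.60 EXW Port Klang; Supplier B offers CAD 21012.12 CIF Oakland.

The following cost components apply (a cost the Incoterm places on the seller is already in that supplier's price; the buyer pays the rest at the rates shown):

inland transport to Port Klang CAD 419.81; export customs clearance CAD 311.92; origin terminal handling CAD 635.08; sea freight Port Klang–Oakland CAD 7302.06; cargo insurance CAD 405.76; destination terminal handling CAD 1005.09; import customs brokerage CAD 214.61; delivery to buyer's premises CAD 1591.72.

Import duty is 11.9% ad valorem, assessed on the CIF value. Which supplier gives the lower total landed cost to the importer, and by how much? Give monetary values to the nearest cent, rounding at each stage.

Supplier A (EXW):
CIF value = EXW price + inland to port + export clearance + origin terminal + freight + insurance = 12183.60 + 419.81 + 311.92 + 635.08 + 7302.06 + 405.76 = 21258.23
Import duty = 21258.23 × 11.9% = 2529.73
Buyer bears (A): 419.81 + 311.92 + 635.08 + 7302.06 + 405.76 + 1005.09 + 214.61 + 1591.72 = 11886.05
Landed cost (A) = invoice 12183.60 + 11886.05 + duty 2529.73 = 26599.38
Supplier B (CIF):
The CIF price already equals the CIF value: 21012.12
Import duty = 21012.12 × 11.9% = 2500.44
Buyer bears (B): 1005.09 + 214.61 + 1591.72 = 2811.42
Landed cost (B) = invoice 21012.12 + 2811.42 + duty 2500.44 = 26323.98
Difference = |26599.38 − 26323.98| = 275.40

Supplier B is cheaper by CAD 275.40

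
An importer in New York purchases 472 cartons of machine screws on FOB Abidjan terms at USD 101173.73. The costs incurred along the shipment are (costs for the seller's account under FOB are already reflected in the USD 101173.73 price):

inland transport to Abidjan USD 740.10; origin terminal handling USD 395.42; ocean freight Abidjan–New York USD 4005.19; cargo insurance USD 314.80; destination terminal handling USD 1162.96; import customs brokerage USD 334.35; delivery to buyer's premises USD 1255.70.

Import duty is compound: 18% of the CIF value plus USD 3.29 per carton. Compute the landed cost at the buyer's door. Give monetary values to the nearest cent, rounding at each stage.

Total landed cost: USD 128788.48

FOB: the seller bears costs until goods are on board at the origin port; the buyer bears freight, insurance and all costs thereafter.
Already in the invoice (seller's account under FOB): inland to port, origin terminal — exclude.
CIF value = FOB price + freight + insurance = 101173.73 + 4005.19 + 314.80 = 105493.72
Ad valorem component: 105493.72 × 18% = 18988.87
Specific component: 472 × 3.29 = 1552.88
Import duty = 18988.87 + 1552.88 = 20541.75
Buyer bears: freight 4005.19 + insurance 314.80 + destination terminal 1162.96 + brokerage 334.35 + delivery 1255.70 + duty 20541.75 = 27614.75
Landed cost = invoice 101173.73 + 27614.75 = 128788.48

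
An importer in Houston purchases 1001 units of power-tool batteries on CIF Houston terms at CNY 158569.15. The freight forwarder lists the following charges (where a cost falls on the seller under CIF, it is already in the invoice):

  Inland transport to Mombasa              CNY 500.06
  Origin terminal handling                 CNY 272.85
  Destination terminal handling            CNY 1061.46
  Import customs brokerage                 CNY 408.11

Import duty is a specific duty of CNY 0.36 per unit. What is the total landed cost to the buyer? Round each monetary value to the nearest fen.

Total landed cost: CNY 160399.08

CIF: the seller pays costs through ocean freight and marine insurance to the destination port.
Already in the invoice (seller's account under CIF): inland to port, origin terminal — exclude.
The CIF price already equals the CIF value: 158569.15
Import duty = 1001 × 0.36 = 360.36
Buyer bears: destination terminal 1061.46 + brokerage 408.11 + duty 360.36 = 1829.93
Landed cost = invoice 158569.15 + 1829.93 = 160399.08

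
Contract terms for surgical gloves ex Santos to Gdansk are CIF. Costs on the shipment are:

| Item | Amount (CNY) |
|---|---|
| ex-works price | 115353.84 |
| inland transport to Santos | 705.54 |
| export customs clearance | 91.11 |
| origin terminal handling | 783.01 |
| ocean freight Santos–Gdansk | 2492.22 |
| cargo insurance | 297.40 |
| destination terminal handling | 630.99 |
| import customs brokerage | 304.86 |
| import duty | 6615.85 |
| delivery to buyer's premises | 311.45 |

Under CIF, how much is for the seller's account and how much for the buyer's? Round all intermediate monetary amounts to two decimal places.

Seller: CNY 119723.12; buyer: CNY 7863.15

CIF: the seller pays costs through ocean freight and marine insurance to the destination port.
Seller's account: goods 115353.84 + inland to port 705.54 + export clearance 91.11 + origin terminal 783.01 + freight 2492.22 + insurance 297.40 = 119723.12
Buyer's account: destination terminal 630.99 + brokerage 304.86 + duty 6615.85 + delivery 311.45 = 7863.15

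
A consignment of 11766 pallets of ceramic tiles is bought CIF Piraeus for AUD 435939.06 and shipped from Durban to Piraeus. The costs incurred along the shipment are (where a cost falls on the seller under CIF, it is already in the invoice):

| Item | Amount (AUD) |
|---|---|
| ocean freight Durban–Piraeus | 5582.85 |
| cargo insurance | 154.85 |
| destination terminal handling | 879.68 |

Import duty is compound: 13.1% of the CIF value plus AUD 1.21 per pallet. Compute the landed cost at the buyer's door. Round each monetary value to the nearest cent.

Total landed cost: AUD 508163.62

CIF: the seller pays costs through ocean freight and marine insurance to the destination port.
Already in the invoice (seller's account under CIF): freight, insurance — exclude.
The CIF price already equals the CIF value: 435939.06
Ad valorem component: 435939.06 × 13.1% = 57108.02
Specific component: 11766 × 1.21 = 14236.86
Import duty = 57108.02 + 14236.86 = 71344.88
Buyer bears: destination terminal 879.68 + duty 71344.88 = 72224.56
Landed cost = invoice 435939.06 + 72224.56 = 508163.62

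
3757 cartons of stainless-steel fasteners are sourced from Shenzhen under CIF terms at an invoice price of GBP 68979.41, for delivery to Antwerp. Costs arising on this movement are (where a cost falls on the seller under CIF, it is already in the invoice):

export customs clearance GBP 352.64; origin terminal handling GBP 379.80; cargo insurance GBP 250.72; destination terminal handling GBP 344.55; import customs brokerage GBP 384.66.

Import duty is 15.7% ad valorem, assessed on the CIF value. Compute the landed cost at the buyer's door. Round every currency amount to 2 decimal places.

CIF: the seller pays costs through ocean freight and marine insurance to the destination port.
Already in the invoice (seller's account under CIF): export clearance, origin terminal, insurance — exclude.
The CIF price already equals the CIF value: 68979.41
Import duty = 68979.41 × 15.7% = 10829.77
Buyer bears: destination terminal 344.55 + brokerage 384.66 + duty 10829.77 = 11558.98
Landed cost = invoice 68979.41 + 11558.98 = 80538.39

Total landed cost: GBP 80538.39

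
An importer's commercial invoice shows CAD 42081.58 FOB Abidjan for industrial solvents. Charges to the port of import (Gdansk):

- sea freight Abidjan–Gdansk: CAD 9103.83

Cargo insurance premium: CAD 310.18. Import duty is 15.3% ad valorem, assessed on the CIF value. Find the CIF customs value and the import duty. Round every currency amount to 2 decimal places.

CIF value: CAD 51495.59; import duty: CAD 7878.83

CIF = FOB price + freight + insurance
CIF = 42081.58 + 9103.83 + 310.18 = 51495.59
Import duty = 51495.59 × 15.3% = 7878.83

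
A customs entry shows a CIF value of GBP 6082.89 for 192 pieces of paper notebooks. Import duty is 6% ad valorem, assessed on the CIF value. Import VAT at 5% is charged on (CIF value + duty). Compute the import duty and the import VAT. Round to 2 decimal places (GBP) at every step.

Import duty: GBP 364.97; import VAT: GBP 322.39

Import duty = 6082.89 × 6% = 364.97
VAT base = CIF + duty = 6082.89 + 364.97 = 6447.86
Import VAT = 6447.86 × 5% = 322.39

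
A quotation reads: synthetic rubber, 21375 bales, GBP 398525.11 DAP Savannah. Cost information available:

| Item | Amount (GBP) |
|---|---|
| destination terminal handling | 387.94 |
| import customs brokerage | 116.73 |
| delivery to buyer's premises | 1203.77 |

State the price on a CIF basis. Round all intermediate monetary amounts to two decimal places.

CIF price: GBP 396933.40

Not relevant to the conversion: brokerage — on the buyer under both terms; not part of either seller's price.
From DAP to CIF, the seller no longer bears: destination terminal, delivery.
CIF price = 398525.11 − 387.94 − 1203.77 = 396933.40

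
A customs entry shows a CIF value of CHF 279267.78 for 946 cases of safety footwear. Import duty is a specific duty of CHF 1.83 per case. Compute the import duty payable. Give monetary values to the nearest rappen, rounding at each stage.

Import duty = 946 × 1.83 = 1731.18

Import duty: CHF 1731.18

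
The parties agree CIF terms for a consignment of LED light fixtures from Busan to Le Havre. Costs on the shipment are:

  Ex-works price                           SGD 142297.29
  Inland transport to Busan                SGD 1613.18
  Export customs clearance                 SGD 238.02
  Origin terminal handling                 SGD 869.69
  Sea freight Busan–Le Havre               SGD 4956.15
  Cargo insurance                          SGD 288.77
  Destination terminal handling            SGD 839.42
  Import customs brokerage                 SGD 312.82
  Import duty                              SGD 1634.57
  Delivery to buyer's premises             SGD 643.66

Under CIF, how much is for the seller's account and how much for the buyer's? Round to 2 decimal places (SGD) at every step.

CIF: the seller pays costs through ocean freight and marine insurance to the destination port.
Seller's account: goods 142297.29 + inland to port 1613.18 + export clearance 238.02 + origin terminal 869.69 + freight 4956.15 + insurance 288.77 = 150263.10
Buyer's account: destination terminal 839.42 + brokerage 312.82 + duty 1634.57 + delivery 643.66 = 3430.47

Seller: SGD 150263.10; buyer: SGD 3430.47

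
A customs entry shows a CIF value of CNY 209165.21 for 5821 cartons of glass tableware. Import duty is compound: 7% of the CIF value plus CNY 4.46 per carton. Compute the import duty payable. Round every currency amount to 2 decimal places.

Import duty: CNY 40603.22

Ad valorem component: 209165.21 × 7% = 14641.56
Specific component: 5821 × 4.46 = 25961.66
Import duty = 14641.56 + 25961.66 = 40603.22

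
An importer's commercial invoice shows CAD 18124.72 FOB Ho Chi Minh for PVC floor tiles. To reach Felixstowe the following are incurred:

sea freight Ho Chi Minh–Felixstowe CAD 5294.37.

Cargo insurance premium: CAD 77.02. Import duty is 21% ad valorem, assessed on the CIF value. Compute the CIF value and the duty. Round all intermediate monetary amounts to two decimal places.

CIF = FOB price + freight + insurance
CIF = 18124.72 + 5294.37 + 77.02 = 23496.11
Import duty = 23496.11 × 21% = 4934.18

CIF value: CAD 23496.11; import duty: CAD 4934.18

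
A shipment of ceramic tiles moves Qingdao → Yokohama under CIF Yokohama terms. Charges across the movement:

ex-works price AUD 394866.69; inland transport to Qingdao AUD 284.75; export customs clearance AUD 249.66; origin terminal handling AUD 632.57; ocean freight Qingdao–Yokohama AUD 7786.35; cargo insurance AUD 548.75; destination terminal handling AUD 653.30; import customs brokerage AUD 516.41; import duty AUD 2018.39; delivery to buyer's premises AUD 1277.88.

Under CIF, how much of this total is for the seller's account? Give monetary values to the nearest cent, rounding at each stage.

Seller's account: AUD 404368.77

CIF: the seller pays costs through ocean freight and marine insurance to the destination port.
Seller's account: goods 394866.69 + inland to port 284.75 + export clearance 249.66 + origin terminal 632.57 + freight 7786.35 + insurance 548.75 = 404368.77
Buyer's account: destination terminal 653.30 + brokerage 516.41 + duty 2018.39 + delivery 1277.88 = 4465.98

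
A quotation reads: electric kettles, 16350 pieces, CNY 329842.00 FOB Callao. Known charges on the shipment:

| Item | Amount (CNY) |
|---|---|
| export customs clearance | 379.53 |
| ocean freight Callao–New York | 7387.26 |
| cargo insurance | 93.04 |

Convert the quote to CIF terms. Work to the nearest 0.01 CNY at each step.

Not relevant to the conversion: export clearance — on the seller under both FOB and CIF; already in the FOB price and stays in the CIF price.
From FOB to CIF, the seller additionally bears: freight, insurance.
CIF price = 329842.00 + 7387.26 + 93.04 = 337322.30

CIF price: CNY 337322.30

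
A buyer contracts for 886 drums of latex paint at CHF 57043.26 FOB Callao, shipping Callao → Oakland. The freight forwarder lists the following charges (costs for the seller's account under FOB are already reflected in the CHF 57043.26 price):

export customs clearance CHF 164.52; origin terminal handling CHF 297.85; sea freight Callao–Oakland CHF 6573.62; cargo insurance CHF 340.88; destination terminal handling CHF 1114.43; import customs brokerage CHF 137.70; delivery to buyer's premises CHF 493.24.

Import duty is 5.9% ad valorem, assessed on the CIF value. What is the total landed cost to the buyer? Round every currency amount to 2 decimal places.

FOB: the seller bears costs until goods are on board at the origin port; the buyer bears freight, insurance and all costs thereafter.
Already in the invoice (seller's account under FOB): export clearance, origin terminal — exclude.
CIF value = FOB price + freight + insurance = 57043.26 + 6573.62 + 340.88 = 63957.76
Import duty = 63957.76 × 5.9% = 3773.51
Buyer bears: freight 6573.62 + insurance 340.88 + destination terminal 1114.43 + brokerage 137.70 + delivery 493.24 + duty 3773.51 = 12433.38
Landed cost = invoice 57043.26 + 12433.38 = 69476.64

Total landed cost: CHF 69476.64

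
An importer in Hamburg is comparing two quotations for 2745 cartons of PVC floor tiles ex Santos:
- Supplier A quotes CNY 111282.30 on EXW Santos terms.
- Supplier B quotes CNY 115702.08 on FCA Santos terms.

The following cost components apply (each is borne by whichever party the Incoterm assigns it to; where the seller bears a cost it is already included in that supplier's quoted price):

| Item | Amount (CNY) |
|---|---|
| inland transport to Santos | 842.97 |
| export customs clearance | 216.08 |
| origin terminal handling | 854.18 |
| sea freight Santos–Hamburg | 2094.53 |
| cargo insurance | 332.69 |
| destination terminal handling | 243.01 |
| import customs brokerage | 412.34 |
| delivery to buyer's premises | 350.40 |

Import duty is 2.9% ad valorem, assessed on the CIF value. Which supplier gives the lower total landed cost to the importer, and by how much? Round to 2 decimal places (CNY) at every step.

Supplier A (EXW):
CIF value = EXW price + inland to port + export clearance + origin terminal + freight + insurance = 111282.30 + 842.97 + 216.08 + 854.18 + 2094.53 + 332.69 = 115622.75
Import duty = 115622.75 × 2.9% = 3353.06
Buyer bears (A): 842.97 + 216.08 + 854.18 + 2094.53 + 332.69 + 243.01 + 412.34 + 350.40 = 5346.20
Landed cost (A) = invoice 111282.30 + 5346.20 + duty 3353.06 = 119981.56
Supplier B (FCA):
CIF value = FCA price + origin terminal + freight + insurance = 115702.08 + 854.18 + 2094.53 + 332.69 = 118983.48
Import duty = 118983.48 × 2.9% = 3450.52
Buyer bears (B): 854.18 + 2094.53 + 332.69 + 243.01 + 412.34 + 350.40 = 4287.15
Landed cost (B) = invoice 115702.08 + 4287.15 + duty 3450.52 = 123439.75
Difference = |119981.56 − 123439.75| = 3458.19

Supplier A is cheaper by CNY 3458.19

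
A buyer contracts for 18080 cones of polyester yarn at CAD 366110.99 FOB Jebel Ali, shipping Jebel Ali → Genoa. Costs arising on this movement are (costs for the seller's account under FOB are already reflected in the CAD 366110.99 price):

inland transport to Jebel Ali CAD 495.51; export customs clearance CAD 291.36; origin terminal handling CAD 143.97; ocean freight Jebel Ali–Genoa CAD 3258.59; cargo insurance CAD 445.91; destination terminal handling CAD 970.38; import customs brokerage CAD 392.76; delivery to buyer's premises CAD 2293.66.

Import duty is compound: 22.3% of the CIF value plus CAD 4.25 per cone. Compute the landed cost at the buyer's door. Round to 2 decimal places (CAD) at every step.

Total landed cost: CAD 532781.14

FOB: the seller bears costs until goods are on board at the origin port; the buyer bears freight, insurance and all costs thereafter.
Already in the invoice (seller's account under FOB): inland to port, export clearance, origin terminal — exclude.
CIF value = FOB price + freight + insurance = 366110.99 + 3258.59 + 445.91 = 369815.49
Ad valorem component: 369815.49 × 22.3% = 82468.85
Specific component: 18080 × 4.25 = 76840.00
Import duty = 82468.85 + 76840.00 = 159308.85
Buyer bears: freight 3258.59 + insurance 445.91 + destination terminal 970.38 + brokerage 392.76 + delivery 2293.66 + duty 159308.85 = 166670.15
Landed cost = invoice 366110.99 + 166670.15 = 532781.14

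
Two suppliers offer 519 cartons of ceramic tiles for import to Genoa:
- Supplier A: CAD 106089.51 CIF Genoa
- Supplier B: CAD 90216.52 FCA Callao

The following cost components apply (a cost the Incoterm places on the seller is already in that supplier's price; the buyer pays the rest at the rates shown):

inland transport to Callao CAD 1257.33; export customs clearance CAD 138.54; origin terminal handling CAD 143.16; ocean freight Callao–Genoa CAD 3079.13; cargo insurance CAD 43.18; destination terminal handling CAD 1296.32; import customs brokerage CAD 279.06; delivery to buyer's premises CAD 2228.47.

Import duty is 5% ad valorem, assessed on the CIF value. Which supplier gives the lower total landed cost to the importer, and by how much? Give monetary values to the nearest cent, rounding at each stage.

Supplier B is cheaper by CAD 13237.90

Supplier A (CIF):
The CIF price already equals the CIF value: 106089.51
Import duty = 106089.51 × 5% = 5304.48
Buyer bears (A): 1296.32 + 279.06 + 2228.47 = 3803.85
Landed cost (A) = invoice 106089.51 + 3803.85 + duty 5304.48 = 115197.84
Supplier B (FCA):
CIF value = FCA price + origin terminal + freight + insurance = 90216.52 + 143.16 + 3079.13 + 43.18 = 93481.99
Import duty = 93481.99 × 5% = 4674.10
Buyer bears (B): 143.16 + 3079.13 + 43.18 + 1296.32 + 279.06 + 2228.47 = 7069.32
Landed cost (B) = invoice 90216.52 + 7069.32 + duty 4674.10 = 101959.94
Difference = |115197.84 − 101959.94| = 13237.90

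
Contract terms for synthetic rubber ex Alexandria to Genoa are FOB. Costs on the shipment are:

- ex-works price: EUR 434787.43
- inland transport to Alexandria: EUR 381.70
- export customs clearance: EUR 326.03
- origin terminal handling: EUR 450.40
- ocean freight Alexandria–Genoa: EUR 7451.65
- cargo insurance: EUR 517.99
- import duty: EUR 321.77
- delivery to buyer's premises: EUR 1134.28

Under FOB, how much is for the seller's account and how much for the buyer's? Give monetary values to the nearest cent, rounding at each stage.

FOB: the seller bears costs until goods are on board at the origin port; the buyer bears freight, insurance and all costs thereafter.
Seller's account: goods 434787.43 + inland to port 381.70 + export clearance 326.03 + origin terminal 450.40 = 435945.56
Buyer's account: freight 7451.65 + insurance 517.99 + duty 321.77 + delivery 1134.28 = 9425.69

Seller: EUR 435945.56; buyer: EUR 9425.69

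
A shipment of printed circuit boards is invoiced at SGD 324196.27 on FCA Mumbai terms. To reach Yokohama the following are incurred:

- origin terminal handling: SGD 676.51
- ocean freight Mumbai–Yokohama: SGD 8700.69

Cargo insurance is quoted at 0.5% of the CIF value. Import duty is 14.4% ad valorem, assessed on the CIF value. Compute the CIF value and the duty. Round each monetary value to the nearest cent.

Let C be the CIF value. C = FCA price + pre-shipment costs + freight + 0.5% × C
C − 0.5% × C = 324196.27 + 676.51 + 8700.69
0.995 × C = 333573.47
C = 333573.47 / 0.995 = 335249.72
Insurance premium = 0.5% × 335249.72 = 1676.25
Import duty = 335249.72 × 14.4% = 48275.96

CIF value: SGD 335249.72; import duty: SGD 48275.96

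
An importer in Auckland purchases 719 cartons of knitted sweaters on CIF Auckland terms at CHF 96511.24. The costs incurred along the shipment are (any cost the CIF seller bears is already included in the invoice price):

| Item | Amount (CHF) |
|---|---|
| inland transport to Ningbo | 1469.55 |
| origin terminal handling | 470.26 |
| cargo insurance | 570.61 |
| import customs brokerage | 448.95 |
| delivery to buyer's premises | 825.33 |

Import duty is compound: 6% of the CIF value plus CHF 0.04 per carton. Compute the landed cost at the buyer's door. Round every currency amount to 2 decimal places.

CIF: the seller pays costs through ocean freight and marine insurance to the destination port.
Already in the invoice (seller's account under CIF): inland to port, origin terminal, insurance — exclude.
The CIF price already equals the CIF value: 96511.24
Ad valorem component: 96511.24 × 6% = 5790.67
Specific component: 719 × 0.04 = 28.76
Import duty = 5790.67 + 28.76 = 5819.43
Buyer bears: brokerage 448.95 + delivery 825.33 + duty 5819.43 = 7093.71
Landed cost = invoice 96511.24 + 7093.71 = 103604.95

Total landed cost: CHF 103604.95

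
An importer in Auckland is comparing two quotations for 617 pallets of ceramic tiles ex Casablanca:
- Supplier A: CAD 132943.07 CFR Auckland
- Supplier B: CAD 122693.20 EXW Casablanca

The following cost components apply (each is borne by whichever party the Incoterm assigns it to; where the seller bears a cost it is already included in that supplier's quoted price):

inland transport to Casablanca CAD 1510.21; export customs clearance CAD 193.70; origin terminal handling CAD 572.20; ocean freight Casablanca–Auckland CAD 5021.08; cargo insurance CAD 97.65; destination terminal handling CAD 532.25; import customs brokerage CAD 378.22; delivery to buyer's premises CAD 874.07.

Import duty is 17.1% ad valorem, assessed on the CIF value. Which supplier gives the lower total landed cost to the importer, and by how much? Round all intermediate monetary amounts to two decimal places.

Supplier A (CFR):
CIF value = CFR price + insurance = 132943.07 + 97.65 = 133040.72
Import duty = 133040.72 × 17.1% = 22749.96
Buyer bears (A): 97.65 + 532.25 + 378.22 + 874.07 = 1882.19
Landed cost (A) = invoice 132943.07 + 1882.19 + duty 22749.96 = 157575.22
Supplier B (EXW):
CIF value = EXW price + inland to port + export clearance + origin terminal + freight + insurance = 122693.20 + 1510.21 + 193.70 + 572.20 + 5021.08 + 97.65 = 130088.04
Import duty = 130088.04 × 17.1% = 22245.05
Buyer bears (B): 1510.21 + 193.70 + 572.20 + 5021.08 + 97.65 + 532.25 + 378.22 + 874.07 = 9179.38
Landed cost (B) = invoice 122693.20 + 9179.38 + duty 22245.05 = 154117.63
Difference = |157575.22 − 154117.63| = 3457.59

Supplier B is cheaper by CAD 3457.59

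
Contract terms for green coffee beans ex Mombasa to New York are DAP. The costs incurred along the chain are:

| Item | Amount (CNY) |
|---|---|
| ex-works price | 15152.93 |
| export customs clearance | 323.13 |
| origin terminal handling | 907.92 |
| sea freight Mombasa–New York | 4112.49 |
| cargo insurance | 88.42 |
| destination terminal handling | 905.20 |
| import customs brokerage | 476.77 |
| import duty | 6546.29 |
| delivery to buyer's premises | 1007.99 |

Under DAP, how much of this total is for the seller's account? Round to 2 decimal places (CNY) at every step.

Seller's account: CNY 22498.08

DAP: the seller bears all costs to the named destination except import duty and clearance.
Seller's account: goods 15152.93 + export clearance 323.13 + origin terminal 907.92 + freight 4112.49 + insurance 88.42 + destination terminal 905.20 + delivery 1007.99 = 22498.08
Buyer's account: brokerage 476.77 + duty 6546.29 = 7023.06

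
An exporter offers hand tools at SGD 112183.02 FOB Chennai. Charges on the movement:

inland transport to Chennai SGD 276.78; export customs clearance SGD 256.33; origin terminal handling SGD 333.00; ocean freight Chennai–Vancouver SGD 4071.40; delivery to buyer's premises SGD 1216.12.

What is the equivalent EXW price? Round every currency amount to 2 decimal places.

Not relevant to the conversion: delivery, freight — on the buyer under both terms; not part of either seller's price.
From FOB to EXW, the seller no longer bears: inland to port, export clearance, origin terminal.
EXW price = 112183.02 − 276.78 − 256.33 − 333.00 = 111316.91

EXW price: SGD 111316.91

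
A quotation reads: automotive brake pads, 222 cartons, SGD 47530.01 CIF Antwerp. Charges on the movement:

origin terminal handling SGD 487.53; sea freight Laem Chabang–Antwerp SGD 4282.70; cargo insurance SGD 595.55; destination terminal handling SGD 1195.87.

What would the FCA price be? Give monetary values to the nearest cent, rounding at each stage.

FCA price: SGD 42164.23

Not relevant to the conversion: destination terminal — on the buyer under both terms; not part of either seller's price.
From CIF to FCA, the seller no longer bears: origin terminal, freight, insurance.
FCA price = 47530.01 − 487.53 − 4282.70 − 595.55 = 42164.23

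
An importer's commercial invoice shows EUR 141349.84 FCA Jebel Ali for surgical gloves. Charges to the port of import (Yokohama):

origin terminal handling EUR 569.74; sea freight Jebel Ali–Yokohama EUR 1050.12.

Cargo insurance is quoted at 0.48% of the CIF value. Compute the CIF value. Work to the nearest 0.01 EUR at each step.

CIF value: EUR 143659.26

Let C be the CIF value. C = FCA price + pre-shipment costs + freight + 0.48% × C
C − 0.48% × C = 141349.84 + 569.74 + 1050.12
0.9952 × C = 142969.70
C = 142969.70 / 0.9952 = 143659.26
Insurance premium = 0.48% × 143659.26 = 689.56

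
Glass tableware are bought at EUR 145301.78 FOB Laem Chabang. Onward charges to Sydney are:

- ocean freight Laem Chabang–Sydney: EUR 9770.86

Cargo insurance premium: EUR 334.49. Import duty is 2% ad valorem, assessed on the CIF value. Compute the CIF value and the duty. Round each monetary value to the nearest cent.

CIF value: EUR 155407.13; import duty: EUR 3108.14

CIF = FOB price + freight + insurance
CIF = 145301.78 + 9770.86 + 334.49 = 155407.13
Import duty = 155407.13 × 2% = 3108.14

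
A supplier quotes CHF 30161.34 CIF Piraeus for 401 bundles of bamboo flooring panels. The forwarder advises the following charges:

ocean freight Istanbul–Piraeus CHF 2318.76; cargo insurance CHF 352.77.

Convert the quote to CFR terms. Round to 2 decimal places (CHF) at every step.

CFR price: CHF 29808.57

Not relevant to the conversion: freight — on the seller under both CIF and CFR; already in the CIF price and stays in the CFR price.
From CIF to CFR, the seller no longer bears: insurance.
CFR price = 30161.34 − 352.77 = 29808.57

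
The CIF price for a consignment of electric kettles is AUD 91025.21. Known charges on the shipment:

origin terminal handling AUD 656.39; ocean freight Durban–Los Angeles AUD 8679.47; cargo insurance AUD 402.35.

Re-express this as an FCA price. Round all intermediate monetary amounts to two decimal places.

From CIF to FCA, the seller no longer bears: origin terminal, freight, insurance.
FCA price = 91025.21 − 656.39 − 8679.47 − 402.35 = 81287.00

FCA price: AUD 81287.00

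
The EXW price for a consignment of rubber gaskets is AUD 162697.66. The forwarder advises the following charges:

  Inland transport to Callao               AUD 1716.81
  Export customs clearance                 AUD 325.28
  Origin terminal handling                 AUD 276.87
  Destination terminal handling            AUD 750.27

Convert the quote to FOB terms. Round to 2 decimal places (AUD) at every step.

Not relevant to the conversion: destination terminal — on the buyer under both terms; not part of either seller's price.
From EXW to FOB, the seller additionally bears: inland to port, export clearance, origin terminal.
FOB price = 162697.66 + 1716.81 + 325.28 + 276.87 = 165016.62

FOB price: AUD 165016.62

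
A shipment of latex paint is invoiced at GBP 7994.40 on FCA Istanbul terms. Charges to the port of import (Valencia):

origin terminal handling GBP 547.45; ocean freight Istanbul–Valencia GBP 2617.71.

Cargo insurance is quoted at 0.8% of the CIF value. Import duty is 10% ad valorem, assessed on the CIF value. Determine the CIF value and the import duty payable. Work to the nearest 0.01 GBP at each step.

Let C be the CIF value. C = FCA price + pre-shipment costs + freight + 0.8% × C
C − 0.8% × C = 7994.40 + 547.45 + 2617.71
0.992 × C = 11159.56
C = 11159.56 / 0.992 = 11249.56
Insurance premium = 0.8% × 11249.56 = 90.00
Import duty = 11249.56 × 10% = 1124.96

CIF value: GBP 11249.56; import duty: GBP 1124.96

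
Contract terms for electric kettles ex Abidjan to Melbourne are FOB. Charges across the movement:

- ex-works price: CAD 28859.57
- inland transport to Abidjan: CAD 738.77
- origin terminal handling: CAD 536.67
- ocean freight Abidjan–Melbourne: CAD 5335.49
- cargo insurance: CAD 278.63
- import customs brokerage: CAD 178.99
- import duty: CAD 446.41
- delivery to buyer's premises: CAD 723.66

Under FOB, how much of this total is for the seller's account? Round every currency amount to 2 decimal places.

Seller's account: CAD 30135.01

FOB: the seller bears costs until goods are on board at the origin port; the buyer bears freight, insurance and all costs thereafter.
Seller's account: goods 28859.57 + inland to port 738.77 + origin terminal 536.67 = 30135.01
Buyer's account: freight 5335.49 + insurance 278.63 + brokerage 178.99 + duty 446.41 + delivery 723.66 = 6963.18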